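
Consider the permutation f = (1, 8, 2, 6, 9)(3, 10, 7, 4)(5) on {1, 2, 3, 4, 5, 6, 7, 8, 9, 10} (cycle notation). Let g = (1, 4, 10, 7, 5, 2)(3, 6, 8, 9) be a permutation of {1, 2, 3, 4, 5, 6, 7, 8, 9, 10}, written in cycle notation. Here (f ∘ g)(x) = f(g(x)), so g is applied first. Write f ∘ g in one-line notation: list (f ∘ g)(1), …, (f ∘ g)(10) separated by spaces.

3 8 9 7 6 2 5 1 10 4

Chase each element through g then f: 1 → 4 → 3; 2 → 1 → 8; 3 → 6 → 9; 4 → 10 → 7; 5 → 2 → 6; 6 → 8 → 2; 7 → 5 → 5; 8 → 9 → 1; 9 → 3 → 10; 10 → 7 → 4.
Collecting the images, f ∘ g = [3 8 9 7 6 2 5 1 10 4].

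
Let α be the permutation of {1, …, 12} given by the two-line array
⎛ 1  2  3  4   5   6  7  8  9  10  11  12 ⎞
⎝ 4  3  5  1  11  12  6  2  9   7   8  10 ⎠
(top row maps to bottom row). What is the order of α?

The disjoint-cycle form of α has cycle lengths 5, 4, 2, 1.
The order is lcm(5, 4, 2) = 20.

20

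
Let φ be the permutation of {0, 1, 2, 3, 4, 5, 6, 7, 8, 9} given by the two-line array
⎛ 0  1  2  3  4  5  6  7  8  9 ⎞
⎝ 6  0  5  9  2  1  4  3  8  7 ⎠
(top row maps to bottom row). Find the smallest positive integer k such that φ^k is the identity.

6

The disjoint-cycle form of φ has cycle lengths 6, 3, 1.
The order is lcm(6, 3) = 6.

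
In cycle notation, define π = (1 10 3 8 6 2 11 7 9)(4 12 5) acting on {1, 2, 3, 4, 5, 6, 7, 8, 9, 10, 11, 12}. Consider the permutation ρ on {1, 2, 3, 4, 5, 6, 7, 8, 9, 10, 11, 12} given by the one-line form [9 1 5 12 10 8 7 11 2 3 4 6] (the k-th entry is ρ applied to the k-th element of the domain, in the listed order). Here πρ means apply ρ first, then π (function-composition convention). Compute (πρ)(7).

ρ(7) = 7, then π(7) = 9; composing gives (πρ)(7) = 9.

9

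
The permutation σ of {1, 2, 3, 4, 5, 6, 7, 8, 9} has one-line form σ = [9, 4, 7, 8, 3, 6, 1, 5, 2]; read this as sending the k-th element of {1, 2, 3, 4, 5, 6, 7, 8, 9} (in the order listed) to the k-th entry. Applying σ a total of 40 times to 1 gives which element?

1

Tracing 1 → 9 → … returns to 1 after 8 steps, so 1 lies in an 8-cycle (1 9 2 4 8 5 3 7).
On an 8-cycle, σ^8 is the identity, so σ^40 = σ^0 there (40 ≡ 0 mod 8).
So σ^40(1) = 1.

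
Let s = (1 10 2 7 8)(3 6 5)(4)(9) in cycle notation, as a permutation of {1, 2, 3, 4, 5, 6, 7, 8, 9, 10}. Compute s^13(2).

1

2 lies in the 5-cycle (1 10 2 7 8).
Powers repeat with period 5 on this cycle, and 13 mod 5 = 3, so s^13(2) = s^3(2).
Advancing 3 steps from 2: 2 → 7 → 8 → 1.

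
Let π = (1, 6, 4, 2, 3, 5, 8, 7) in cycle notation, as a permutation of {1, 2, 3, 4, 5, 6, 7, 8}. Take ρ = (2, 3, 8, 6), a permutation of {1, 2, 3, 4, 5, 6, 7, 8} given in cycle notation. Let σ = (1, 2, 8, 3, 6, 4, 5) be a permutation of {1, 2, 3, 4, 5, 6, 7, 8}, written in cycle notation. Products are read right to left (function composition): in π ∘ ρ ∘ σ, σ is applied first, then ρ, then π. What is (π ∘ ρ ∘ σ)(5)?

6

Chase 5: σ(5) = 1; ρ(1) = 1; π(1) = 6. Hence (π ∘ ρ ∘ σ)(5) = 6.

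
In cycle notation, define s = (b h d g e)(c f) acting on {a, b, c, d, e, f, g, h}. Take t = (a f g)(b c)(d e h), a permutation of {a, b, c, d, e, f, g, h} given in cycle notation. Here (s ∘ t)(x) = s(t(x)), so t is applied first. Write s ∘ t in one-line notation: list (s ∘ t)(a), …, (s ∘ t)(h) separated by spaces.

(s ∘ t)(x) = s(t(x)). Computing each image: s(t(a)) = s(f) = c, s(t(b)) = s(c) = f, s(t(c)) = s(b) = h, s(t(d)) = s(e) = b, s(t(e)) = s(h) = d, s(t(f)) = s(g) = e, s(t(g)) = s(a) = a, s(t(h)) = s(d) = g.
Hence s ∘ t = [c f h b d e a g].

c f h b d e a g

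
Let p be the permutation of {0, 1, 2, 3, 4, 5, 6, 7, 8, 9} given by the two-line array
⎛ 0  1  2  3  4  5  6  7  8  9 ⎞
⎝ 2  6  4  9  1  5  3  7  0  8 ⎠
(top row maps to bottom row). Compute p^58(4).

Tracing 4 → 1 → … returns to 4 after 8 steps, so 4 lies in an 8-cycle (0 2 4 1 6 3 9 8).
Since the cycle has length 8, p^58 acts on it the same as p^2 (58 mod 8 = 2).
Stepping 2 places around the cycle: 4 → 1 → 6.

6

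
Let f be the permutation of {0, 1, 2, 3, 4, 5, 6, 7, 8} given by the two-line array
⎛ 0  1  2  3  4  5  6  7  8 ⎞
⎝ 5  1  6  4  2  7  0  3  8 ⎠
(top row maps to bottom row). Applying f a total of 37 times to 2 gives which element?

0

Tracing 2 → 6 → … returns to 2 after 7 steps, so 2 lies in a 7-cycle (0 5 7 3 4 2 6).
Since the cycle has length 7, f^37 acts on it the same as f^2 (37 mod 7 = 2).
Stepping 2 places around the cycle: 2 → 6 → 0.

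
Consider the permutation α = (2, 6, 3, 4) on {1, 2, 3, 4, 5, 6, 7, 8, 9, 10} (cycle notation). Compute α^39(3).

3 lies in the 4-cycle (2, 6, 3, 4).
On a 4-cycle, α^4 is the identity, so α^39 = α^3 there (39 ≡ 3 mod 4).
Advancing 3 steps from 3: 3 → 4 → 2 → 6.

6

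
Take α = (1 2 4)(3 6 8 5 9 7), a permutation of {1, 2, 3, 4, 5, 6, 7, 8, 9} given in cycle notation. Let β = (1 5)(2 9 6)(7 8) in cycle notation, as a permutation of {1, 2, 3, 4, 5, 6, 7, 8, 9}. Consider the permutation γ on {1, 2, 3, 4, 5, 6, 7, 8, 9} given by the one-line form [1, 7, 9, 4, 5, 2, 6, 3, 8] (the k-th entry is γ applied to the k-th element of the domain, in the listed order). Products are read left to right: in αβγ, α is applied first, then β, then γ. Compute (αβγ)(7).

(αβγ)(7) = γ(β(α(7))). α(7) = 3, then β(3) = 3, then γ(3) = 9, so the result is 9.

9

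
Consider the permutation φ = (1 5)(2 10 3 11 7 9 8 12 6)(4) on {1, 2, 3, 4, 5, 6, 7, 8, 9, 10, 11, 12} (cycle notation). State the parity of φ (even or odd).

odd

The cycle lengths are 9, 2, 1.
A cycle of length ℓ contributes ℓ−1 transpositions, so φ is a product of 8 + 1 = 9 transpositions — odd.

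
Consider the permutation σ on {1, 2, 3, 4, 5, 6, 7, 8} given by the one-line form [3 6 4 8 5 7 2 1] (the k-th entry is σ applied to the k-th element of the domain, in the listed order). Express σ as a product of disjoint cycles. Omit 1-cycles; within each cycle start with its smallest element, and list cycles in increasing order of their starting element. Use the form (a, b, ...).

Iterating σ from 1 gives 1 → 3 → 4 → 8 → 1; that is the 4-cycle (1, 3, 4, 8).
Repeating from the next unused element and collecting all non-trivial cycles gives (1, 3, 4, 8)(2, 6, 7).

(1, 3, 4, 8)(2, 6, 7)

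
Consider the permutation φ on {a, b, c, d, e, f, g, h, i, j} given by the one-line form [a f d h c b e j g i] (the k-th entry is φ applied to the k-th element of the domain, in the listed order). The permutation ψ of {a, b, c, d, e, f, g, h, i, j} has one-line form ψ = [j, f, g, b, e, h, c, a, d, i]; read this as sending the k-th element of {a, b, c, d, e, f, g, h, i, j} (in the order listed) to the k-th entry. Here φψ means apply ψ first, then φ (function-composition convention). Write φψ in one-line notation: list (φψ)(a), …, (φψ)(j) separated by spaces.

Chase each element through ψ then φ: a → j → i; b → f → b; c → g → e; d → b → f; e → e → c; f → h → j; g → c → d; h → a → a; i → d → h; j → i → g.
So φψ in one-line form is i b e f c j d a h g.

i b e f c j d a h g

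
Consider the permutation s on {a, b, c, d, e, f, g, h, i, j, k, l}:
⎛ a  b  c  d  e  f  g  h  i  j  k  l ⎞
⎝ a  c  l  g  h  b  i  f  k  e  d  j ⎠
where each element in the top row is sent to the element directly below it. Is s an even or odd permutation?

odd

In disjoint-cycle form the cycle lengths are 7, 4, 1.
A cycle is odd iff its length is even; s has 1 even-length cycle, so sgn(s) = (−1)^1 and s is odd.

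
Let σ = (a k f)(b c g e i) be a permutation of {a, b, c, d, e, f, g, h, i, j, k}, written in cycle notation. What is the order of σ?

The disjoint cycles have lengths 5, 3, 1, 1, 1.
The order of σ is the least common multiple of its cycle lengths: lcm(5, 3) = 15.

15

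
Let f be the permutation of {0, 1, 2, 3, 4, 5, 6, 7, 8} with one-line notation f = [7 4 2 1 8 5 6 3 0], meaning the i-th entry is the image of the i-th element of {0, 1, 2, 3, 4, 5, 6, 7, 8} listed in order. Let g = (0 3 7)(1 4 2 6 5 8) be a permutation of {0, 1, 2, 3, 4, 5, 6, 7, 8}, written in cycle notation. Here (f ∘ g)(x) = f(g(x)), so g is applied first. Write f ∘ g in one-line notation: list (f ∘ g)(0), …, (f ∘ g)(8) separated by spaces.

1 8 6 3 2 0 5 7 4

Chase each element through g then f: 0 → 3 → 1; 1 → 4 → 8; 2 → 6 → 6; 3 → 7 → 3; 4 → 2 → 2; 5 → 8 → 0; 6 → 5 → 5; 7 → 0 → 7; 8 → 1 → 4.
So f ∘ g in one-line form is 1 8 6 3 2 0 5 7 4.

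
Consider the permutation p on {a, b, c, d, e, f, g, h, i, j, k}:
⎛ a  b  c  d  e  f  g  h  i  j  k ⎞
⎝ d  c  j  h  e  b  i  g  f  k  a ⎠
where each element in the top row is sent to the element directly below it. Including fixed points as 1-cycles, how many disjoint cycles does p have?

The cycle decomposition is (a, d, h, g, i, f, b, c, j, k)(e), which has 2 cycles (counting 1-cycles).

2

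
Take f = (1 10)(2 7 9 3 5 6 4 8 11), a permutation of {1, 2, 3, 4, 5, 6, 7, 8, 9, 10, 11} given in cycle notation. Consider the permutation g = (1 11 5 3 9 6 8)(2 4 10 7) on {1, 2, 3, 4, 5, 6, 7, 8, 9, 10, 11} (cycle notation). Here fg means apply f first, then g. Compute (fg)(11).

4

First apply f: f(11) = 2, then g(2) = 4. Thus (fg)(11) = 4.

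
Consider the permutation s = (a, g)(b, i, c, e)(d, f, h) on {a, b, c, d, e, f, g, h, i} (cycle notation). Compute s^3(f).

f

f lies in the 3-cycle (d, f, h).
On a 3-cycle, s^3 is the identity, so s^3 = s^0 there (3 ≡ 0 mod 3).
So s^3(f) = f.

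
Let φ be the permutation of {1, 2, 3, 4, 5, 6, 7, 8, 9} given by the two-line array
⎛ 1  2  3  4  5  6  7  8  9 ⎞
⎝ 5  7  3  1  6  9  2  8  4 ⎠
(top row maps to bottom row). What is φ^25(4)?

4

Tracing 4 → 1 → … returns to 4 after 5 steps, so 4 lies in a 5-cycle (1 5 6 9 4).
Since the cycle has length 5, φ^25 acts on it the same as φ^0 (25 mod 5 = 0).
So φ^25(4) = 4.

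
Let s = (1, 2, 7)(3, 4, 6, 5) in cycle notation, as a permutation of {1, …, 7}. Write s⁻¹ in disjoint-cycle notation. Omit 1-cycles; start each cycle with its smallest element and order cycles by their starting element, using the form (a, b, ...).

If s sends a → b within a cycle, s⁻¹ sends b → a; equivalently, reverse each cycle.
Reversing each cycle of s and rotating so the smallest element leads gives (1, 7, 2)(3, 5, 6, 4).

(1, 7, 2)(3, 5, 6, 4)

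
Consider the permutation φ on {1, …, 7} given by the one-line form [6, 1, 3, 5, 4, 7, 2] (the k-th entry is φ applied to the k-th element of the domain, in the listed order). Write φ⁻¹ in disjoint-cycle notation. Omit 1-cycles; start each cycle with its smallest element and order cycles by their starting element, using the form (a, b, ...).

The cycle decomposition of φ is (1, 6, 7, 2)(4, 5).
Reversing each cycle (and rotating so the smallest element leads) gives φ⁻¹ = (1, 2, 7, 6)(4, 5).

(1, 2, 7, 6)(4, 5)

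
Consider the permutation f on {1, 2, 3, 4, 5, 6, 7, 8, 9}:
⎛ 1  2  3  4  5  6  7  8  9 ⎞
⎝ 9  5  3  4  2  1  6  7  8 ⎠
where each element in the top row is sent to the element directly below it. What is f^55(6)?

Tracing 6 → 1 → … returns to 6 after 5 steps, so 6 lies in a 5-cycle (1 9 8 7 6).
On a 5-cycle, f^5 is the identity, so f^55 = f^0 there (55 ≡ 0 mod 5).
So f^55(6) = 6.

6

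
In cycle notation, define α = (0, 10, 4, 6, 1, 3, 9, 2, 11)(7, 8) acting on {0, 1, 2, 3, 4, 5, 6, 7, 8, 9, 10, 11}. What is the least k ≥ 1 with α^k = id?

18

The cycle type of α is (9, 2, 1).
The order is lcm(9, 2) = 18.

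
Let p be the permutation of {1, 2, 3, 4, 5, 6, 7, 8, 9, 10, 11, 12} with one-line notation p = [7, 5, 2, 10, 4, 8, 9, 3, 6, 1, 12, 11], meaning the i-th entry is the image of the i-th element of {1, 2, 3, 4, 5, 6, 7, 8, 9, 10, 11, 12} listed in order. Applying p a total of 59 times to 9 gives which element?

Tracing 9 → 6 → … returns to 9 after 10 steps, so 9 lies in a 10-cycle (1, 7, 9, 6, 8, 3, 2, 5, 4, 10).
On a 10-cycle, p^10 is the identity, so p^59 = p^9 there (59 ≡ 9 mod 10).
Stepping 9 places around the cycle: 9 → 6 → 8 → 3 → 2 → 5 → 4 → 10 → 1 → 7.

7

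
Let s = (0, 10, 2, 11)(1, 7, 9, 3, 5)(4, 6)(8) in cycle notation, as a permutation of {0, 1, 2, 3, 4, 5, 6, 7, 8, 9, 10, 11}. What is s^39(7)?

1

7 lies in the 5-cycle (1, 7, 9, 3, 5).
Powers repeat with period 5 on this cycle, and 39 mod 5 = 4, so s^39(7) = s^4(7).
Stepping 4 places around the cycle: 7 → 9 → 3 → 5 → 1.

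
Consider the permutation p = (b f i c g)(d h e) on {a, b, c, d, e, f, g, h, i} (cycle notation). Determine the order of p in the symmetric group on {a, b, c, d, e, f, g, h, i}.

The disjoint cycles have lengths 5, 3, 1.
Since disjoint cycles commute, ord(p) = lcm(5, 3) = 15.

15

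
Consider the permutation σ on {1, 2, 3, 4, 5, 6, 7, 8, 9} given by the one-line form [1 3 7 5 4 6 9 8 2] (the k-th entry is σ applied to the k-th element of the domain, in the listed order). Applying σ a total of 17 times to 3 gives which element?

7

Tracing 3 → 7 → … returns to 3 after 4 steps, so 3 lies in a 4-cycle (2, 3, 7, 9).
Powers repeat with period 4 on this cycle, and 17 mod 4 = 1, so σ^17(3) = σ^1(3).
Advancing 1 step from 3: 3 → 7.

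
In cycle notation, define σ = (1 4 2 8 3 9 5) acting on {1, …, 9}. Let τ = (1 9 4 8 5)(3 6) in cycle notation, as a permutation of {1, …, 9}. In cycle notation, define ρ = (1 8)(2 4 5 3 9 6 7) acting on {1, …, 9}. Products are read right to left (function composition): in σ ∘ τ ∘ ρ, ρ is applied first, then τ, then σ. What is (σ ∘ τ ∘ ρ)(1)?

1

Chase 1: ρ(1) = 8; τ(8) = 5; σ(5) = 1. Hence (σ ∘ τ ∘ ρ)(1) = 1.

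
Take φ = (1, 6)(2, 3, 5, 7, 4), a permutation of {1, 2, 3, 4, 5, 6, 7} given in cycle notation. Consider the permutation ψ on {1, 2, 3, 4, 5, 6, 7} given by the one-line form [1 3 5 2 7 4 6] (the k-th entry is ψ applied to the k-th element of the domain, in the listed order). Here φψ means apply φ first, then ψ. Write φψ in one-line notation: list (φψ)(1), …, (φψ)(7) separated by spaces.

4 5 7 3 6 1 2

For each element, apply φ then ψ: 1 → 6 → 4; 2 → 3 → 5; 3 → 5 → 7; 4 → 2 → 3; 5 → 7 → 6; 6 → 1 → 1; 7 → 4 → 2.
Collecting the images, φψ = [4 5 7 3 6 1 2].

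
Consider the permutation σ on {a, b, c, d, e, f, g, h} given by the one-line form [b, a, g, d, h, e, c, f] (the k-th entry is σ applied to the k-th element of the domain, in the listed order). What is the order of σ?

6

Decomposing into disjoint cycles gives cycle lengths 3, 2, 2, 1.
The order is lcm(3, 2, 2) = 6.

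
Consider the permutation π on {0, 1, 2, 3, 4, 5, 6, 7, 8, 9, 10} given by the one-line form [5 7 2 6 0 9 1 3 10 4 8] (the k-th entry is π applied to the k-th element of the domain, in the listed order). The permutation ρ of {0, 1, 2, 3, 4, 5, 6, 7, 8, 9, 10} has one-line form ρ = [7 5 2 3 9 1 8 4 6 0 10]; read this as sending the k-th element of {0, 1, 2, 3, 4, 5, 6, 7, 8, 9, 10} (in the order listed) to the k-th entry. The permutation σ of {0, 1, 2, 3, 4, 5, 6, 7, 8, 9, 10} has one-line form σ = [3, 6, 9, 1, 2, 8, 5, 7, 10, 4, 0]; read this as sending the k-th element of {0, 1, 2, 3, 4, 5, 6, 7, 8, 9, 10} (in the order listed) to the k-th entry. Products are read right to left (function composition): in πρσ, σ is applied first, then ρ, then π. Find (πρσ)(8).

Apply the permutations in order: σ(8) = 10, then ρ(10) = 10, then π(10) = 8. So (πρσ)(8) = 8.

8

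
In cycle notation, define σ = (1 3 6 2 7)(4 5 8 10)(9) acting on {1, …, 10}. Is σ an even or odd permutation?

The cycle lengths are 5, 4, 1.
A cycle of length ℓ contributes ℓ−1 transpositions, so σ is a product of 4 + 3 = 7 transpositions — odd.

odd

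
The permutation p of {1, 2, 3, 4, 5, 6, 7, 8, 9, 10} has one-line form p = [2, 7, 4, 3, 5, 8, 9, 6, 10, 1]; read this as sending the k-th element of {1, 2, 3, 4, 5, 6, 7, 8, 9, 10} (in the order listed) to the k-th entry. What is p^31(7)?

Tracing 7 → 9 → … returns to 7 after 5 steps, so 7 lies in a 5-cycle (1 2 7 9 10).
Since the cycle has length 5, p^31 acts on it the same as p^1 (31 mod 5 = 1).
Stepping 1 place around the cycle: 7 → 9.

9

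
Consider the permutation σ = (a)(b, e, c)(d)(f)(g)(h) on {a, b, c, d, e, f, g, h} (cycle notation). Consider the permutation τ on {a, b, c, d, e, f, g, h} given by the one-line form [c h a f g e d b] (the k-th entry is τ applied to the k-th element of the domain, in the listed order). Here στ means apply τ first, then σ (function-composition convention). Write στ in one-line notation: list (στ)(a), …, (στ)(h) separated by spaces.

(στ)(x) = σ(τ(x)). Computing each image: σ(τ(a)) = σ(c) = b, σ(τ(b)) = σ(h) = h, σ(τ(c)) = σ(a) = a, σ(τ(d)) = σ(f) = f, σ(τ(e)) = σ(g) = g, σ(τ(f)) = σ(e) = c, σ(τ(g)) = σ(d) = d, σ(τ(h)) = σ(b) = e.
Hence στ = [b h a f g c d e].

b h a f g c d e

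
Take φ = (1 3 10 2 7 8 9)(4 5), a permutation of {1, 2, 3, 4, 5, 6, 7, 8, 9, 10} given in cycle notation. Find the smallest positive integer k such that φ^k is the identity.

The cycle type of φ is (7, 2, 1).
Since disjoint cycles commute, ord(φ) = lcm(7, 2) = 14.

14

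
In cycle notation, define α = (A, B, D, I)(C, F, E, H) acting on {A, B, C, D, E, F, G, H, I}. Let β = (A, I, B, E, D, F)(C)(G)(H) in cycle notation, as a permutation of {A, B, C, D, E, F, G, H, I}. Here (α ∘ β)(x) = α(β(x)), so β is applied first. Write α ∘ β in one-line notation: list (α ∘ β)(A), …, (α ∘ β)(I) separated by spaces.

A H F E I B G C D

Chase each element through β then α: A → I → A; B → E → H; C → C → F; D → F → E; E → D → I; F → A → B; G → G → G; H → H → C; I → B → D.
So α ∘ β in one-line form is A H F E I B G C D.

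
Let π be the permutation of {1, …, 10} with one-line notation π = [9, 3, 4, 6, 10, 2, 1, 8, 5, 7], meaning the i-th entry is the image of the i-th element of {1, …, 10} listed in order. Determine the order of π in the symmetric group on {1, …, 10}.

20

Writing π as disjoint cycles, the cycle lengths are 5, 4, 1.
The order is lcm(5, 4) = 20.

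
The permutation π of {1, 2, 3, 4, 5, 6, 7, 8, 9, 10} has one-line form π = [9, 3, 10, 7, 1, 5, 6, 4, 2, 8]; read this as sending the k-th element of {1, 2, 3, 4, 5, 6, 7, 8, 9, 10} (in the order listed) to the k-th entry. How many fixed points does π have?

No element satisfies π(x) = x, so there are 0 fixed points.

0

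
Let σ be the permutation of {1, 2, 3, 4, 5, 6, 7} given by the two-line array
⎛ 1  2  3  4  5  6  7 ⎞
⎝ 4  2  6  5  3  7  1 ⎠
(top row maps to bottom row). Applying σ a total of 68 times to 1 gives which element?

5

Tracing 1 → 4 → … returns to 1 after 6 steps, so 1 lies in a 6-cycle (1, 4, 5, 3, 6, 7).
Since the cycle has length 6, σ^68 acts on it the same as σ^2 (68 mod 6 = 2).
Stepping 2 places around the cycle: 1 → 4 → 5.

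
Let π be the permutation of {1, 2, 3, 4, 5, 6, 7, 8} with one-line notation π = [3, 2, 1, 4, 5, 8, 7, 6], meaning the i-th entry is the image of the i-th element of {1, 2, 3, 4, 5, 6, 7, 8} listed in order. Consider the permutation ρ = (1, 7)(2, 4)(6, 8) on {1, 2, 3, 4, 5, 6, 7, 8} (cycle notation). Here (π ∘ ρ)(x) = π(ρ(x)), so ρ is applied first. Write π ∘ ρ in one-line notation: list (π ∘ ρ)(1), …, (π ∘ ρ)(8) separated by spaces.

7 4 1 2 5 6 3 8

For each element, apply ρ then π: 1 → 7 → 7; 2 → 4 → 4; 3 → 3 → 1; 4 → 2 → 2; 5 → 5 → 5; 6 → 8 → 6; 7 → 1 → 3; 8 → 6 → 8.
Collecting the images, π ∘ ρ = [7 4 1 2 5 6 3 8].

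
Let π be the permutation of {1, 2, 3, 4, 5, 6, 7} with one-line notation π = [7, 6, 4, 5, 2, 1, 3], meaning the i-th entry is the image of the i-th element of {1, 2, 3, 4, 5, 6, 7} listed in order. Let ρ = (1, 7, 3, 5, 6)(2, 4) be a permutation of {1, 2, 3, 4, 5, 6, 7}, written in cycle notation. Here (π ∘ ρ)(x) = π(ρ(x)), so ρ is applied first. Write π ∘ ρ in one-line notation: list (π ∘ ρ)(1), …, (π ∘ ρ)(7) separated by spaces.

3 5 2 6 1 7 4

(π ∘ ρ)(x) = π(ρ(x)). Computing each image: π(ρ(1)) = π(7) = 3, π(ρ(2)) = π(4) = 5, π(ρ(3)) = π(5) = 2, π(ρ(4)) = π(2) = 6, π(ρ(5)) = π(6) = 1, π(ρ(6)) = π(1) = 7, π(ρ(7)) = π(3) = 4.
Hence π ∘ ρ = [3 5 2 6 1 7 4].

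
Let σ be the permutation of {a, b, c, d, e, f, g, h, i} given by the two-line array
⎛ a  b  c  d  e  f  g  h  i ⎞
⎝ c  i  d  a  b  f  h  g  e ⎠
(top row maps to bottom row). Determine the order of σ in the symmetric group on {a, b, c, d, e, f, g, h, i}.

Decomposing into disjoint cycles gives cycle lengths 3, 3, 2, 1.
The order is lcm(3, 3, 2) = 6.

6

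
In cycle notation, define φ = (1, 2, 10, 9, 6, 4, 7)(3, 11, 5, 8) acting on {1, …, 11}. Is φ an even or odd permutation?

odd

The cycle lengths are 7, 4.
A cycle of length ℓ contributes ℓ−1 transpositions, so φ is a product of 6 + 3 = 9 transpositions — odd.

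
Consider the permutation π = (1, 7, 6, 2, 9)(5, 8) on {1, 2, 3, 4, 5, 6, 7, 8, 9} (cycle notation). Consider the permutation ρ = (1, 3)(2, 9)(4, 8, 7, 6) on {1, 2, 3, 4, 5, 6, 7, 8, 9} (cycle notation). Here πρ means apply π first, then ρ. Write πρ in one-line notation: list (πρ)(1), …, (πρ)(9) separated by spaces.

6 2 1 8 7 9 4 5 3

Chase each element through π then ρ: 1 → 7 → 6; 2 → 9 → 2; 3 → 3 → 1; 4 → 4 → 8; 5 → 8 → 7; 6 → 2 → 9; 7 → 6 → 4; 8 → 5 → 5; 9 → 1 → 3.
Collecting the images, πρ = [6 2 1 8 7 9 4 5 3].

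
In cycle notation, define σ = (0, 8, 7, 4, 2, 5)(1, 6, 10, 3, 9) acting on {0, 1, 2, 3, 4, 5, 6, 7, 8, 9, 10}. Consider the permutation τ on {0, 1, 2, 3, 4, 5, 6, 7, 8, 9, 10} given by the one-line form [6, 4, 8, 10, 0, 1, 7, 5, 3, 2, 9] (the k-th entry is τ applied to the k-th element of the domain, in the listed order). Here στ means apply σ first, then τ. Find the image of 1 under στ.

7

σ(1) = 6, then τ(6) = 7; composing gives (στ)(1) = 7.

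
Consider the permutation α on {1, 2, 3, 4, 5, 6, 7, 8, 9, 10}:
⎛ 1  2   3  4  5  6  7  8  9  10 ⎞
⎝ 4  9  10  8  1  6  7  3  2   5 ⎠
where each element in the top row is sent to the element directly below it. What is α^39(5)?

8

Tracing 5 → 1 → … returns to 5 after 6 steps, so 5 lies in a 6-cycle (1 4 8 3 10 5).
Powers repeat with period 6 on this cycle, and 39 mod 6 = 3, so α^39(5) = α^3(5).
Advancing 3 steps from 5: 5 → 1 → 4 → 8.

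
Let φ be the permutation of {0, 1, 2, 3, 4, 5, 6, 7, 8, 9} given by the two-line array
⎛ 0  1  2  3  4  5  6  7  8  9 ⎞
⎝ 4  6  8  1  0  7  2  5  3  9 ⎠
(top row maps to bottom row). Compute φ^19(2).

Tracing 2 → 8 → … returns to 2 after 5 steps, so 2 lies in a 5-cycle (1 6 2 8 3).
Since the cycle has length 5, φ^19 acts on it the same as φ^4 (19 mod 5 = 4).
Stepping 4 places around the cycle: 2 → 8 → 3 → 1 → 6.

6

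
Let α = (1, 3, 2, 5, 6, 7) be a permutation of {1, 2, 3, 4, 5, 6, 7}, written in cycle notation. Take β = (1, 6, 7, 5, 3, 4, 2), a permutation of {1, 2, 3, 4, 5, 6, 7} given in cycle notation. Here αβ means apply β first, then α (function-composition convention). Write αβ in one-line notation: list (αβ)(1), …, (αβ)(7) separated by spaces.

(αβ)(x) = α(β(x)). Computing each image: α(β(1)) = α(6) = 7, α(β(2)) = α(1) = 3, α(β(3)) = α(4) = 4, α(β(4)) = α(2) = 5, α(β(5)) = α(3) = 2, α(β(6)) = α(7) = 1, α(β(7)) = α(5) = 6.
Hence αβ = [7 3 4 5 2 1 6].

7 3 4 5 2 1 6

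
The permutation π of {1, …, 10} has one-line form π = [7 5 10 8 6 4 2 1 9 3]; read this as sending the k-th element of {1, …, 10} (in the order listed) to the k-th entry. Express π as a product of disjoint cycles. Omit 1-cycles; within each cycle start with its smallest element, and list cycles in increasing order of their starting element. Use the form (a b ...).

(1 7 2 5 6 4 8)(3 10)

Iterating π from 1 gives 1 → 7 → 2 → 5 → 6 → 4 → 8 → 1; that is the 7-cycle (1 7 2 5 6 4 8).
Continuing from each remaining unvisited element yields (1 7 2 5 6 4 8)(3 10).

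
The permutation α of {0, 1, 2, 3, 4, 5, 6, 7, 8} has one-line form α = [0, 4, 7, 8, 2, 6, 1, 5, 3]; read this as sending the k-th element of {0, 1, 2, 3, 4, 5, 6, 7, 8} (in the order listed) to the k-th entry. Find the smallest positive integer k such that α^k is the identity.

6

Writing α as disjoint cycles, the cycle lengths are 6, 2, 1.
The order is lcm(6, 2) = 6.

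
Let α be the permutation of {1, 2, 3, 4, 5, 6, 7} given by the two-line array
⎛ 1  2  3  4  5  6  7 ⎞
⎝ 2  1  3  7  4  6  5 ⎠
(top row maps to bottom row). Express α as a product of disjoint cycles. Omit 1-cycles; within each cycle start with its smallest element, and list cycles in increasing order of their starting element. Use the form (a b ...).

(1 2)(4 7 5)

Start at 1 and follow images: 1 → 2 → 1, giving the cycle (1 2).
Repeating from the next unused element and collecting all non-trivial cycles gives (1 2)(4 7 5).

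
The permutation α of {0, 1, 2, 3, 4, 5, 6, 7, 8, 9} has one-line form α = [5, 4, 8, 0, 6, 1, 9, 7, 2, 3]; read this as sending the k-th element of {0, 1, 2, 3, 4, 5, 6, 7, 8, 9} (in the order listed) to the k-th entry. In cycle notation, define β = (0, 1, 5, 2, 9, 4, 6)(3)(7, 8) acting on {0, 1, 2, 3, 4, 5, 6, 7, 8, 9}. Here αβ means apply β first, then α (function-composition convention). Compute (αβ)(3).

0

First apply β: β(3) = 3, then α(3) = 0. Thus (αβ)(3) = 0.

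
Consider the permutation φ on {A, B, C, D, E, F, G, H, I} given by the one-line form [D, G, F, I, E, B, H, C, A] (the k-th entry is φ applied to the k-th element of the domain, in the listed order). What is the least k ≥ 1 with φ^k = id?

15

The disjoint-cycle form of φ has cycle lengths 5, 3, 1.
The order of φ is the least common multiple of its cycle lengths: lcm(5, 3) = 15.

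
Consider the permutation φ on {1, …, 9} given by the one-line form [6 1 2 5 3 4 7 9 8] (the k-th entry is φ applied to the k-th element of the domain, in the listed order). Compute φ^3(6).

Tracing 6 → 4 → … returns to 6 after 6 steps, so 6 lies in a 6-cycle (1, 6, 4, 5, 3, 2).
Stepping 3 places around the cycle: 6 → 4 → 5 → 3.

3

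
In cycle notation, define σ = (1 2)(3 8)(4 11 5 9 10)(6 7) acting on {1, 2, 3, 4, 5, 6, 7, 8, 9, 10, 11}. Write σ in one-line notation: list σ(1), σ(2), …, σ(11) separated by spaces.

Reading each image from the cycles: 1→2, 2→1, 3→8, 4→11, 5→9, 6→7, 7→6, 8→3, 9→10, 10→4, 11→5.
So the one-line form is 2 1 8 11 9 7 6 3 10 4 5.

2 1 8 11 9 7 6 3 10 4 5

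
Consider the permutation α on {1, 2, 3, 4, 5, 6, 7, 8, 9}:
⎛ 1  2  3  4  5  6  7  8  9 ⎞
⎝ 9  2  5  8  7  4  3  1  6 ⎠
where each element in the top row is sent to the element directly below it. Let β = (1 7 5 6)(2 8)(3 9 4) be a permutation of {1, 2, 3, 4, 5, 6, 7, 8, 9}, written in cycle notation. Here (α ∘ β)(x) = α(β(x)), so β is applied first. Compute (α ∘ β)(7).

(α ∘ β)(7) = α(β(7)). β(7) = 5, then α(5) = 7. So (α ∘ β)(7) = 7.

7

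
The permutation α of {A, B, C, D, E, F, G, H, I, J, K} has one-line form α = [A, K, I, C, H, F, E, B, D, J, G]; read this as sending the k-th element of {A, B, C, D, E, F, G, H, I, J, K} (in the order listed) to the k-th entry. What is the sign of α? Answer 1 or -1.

1

In disjoint-cycle form the cycle lengths are 5, 3, 1, 1, 1.
A cycle of length ℓ contributes ℓ−1 transpositions, so α is a product of 4 + 2 = 6 transpositions — even.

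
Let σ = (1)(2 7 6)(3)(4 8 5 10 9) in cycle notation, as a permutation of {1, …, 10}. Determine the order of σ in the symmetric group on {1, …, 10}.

15

The disjoint cycles have lengths 5, 3, 1, 1.
The order of σ is the least common multiple of its cycle lengths: lcm(5, 3) = 15.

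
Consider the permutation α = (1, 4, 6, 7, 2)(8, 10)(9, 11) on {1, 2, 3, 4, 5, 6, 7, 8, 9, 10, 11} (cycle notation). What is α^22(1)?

6

1 lies in the 5-cycle (1, 4, 6, 7, 2).
Powers repeat with period 5 on this cycle, and 22 mod 5 = 2, so α^22(1) = α^2(1).
Stepping 2 places around the cycle: 1 → 4 → 6.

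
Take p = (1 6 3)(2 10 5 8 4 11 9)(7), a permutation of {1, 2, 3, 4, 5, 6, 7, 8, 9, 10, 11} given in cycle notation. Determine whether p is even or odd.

The cycle lengths are 7, 3, 1.
A cycle is odd iff its length is even; p has 0 even-length cycles, so sgn(p) = (−1)^0 and p is even.

even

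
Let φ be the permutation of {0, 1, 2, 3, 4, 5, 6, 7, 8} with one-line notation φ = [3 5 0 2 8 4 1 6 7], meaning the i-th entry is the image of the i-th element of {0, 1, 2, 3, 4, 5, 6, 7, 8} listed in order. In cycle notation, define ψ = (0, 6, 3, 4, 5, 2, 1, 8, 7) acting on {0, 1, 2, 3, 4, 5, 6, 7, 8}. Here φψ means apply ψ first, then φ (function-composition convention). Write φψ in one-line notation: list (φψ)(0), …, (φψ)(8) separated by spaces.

1 7 5 8 4 0 2 3 6

(φψ)(x) = φ(ψ(x)). Computing each image: φ(ψ(0)) = φ(6) = 1, φ(ψ(1)) = φ(8) = 7, φ(ψ(2)) = φ(1) = 5, φ(ψ(3)) = φ(4) = 8, φ(ψ(4)) = φ(5) = 4, φ(ψ(5)) = φ(2) = 0, φ(ψ(6)) = φ(3) = 2, φ(ψ(7)) = φ(0) = 3, φ(ψ(8)) = φ(7) = 6.
Hence φψ = [1 7 5 8 4 0 2 3 6].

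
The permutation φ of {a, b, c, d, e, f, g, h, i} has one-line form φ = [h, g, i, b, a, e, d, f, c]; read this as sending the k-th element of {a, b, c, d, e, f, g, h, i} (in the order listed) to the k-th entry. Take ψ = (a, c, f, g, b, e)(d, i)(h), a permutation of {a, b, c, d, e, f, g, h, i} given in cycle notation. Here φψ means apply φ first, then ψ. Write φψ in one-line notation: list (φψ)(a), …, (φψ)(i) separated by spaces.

h b d e c a i g f

(φψ)(x) = ψ(φ(x)). Computing each image: ψ(φ(a)) = ψ(h) = h, ψ(φ(b)) = ψ(g) = b, ψ(φ(c)) = ψ(i) = d, ψ(φ(d)) = ψ(b) = e, ψ(φ(e)) = ψ(a) = c, ψ(φ(f)) = ψ(e) = a, ψ(φ(g)) = ψ(d) = i, ψ(φ(h)) = ψ(f) = g, ψ(φ(i)) = ψ(c) = f.
Hence φψ = [h b d e c a i g f].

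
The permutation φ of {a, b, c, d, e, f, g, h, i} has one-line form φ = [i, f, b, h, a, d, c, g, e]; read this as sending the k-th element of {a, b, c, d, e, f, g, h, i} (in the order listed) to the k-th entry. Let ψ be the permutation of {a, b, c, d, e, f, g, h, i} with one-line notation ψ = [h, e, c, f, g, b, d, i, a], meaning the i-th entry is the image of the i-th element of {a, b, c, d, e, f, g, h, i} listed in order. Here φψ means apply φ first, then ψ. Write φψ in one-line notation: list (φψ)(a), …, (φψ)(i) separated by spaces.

(φψ)(x) = ψ(φ(x)). Computing each image: ψ(φ(a)) = ψ(i) = a, ψ(φ(b)) = ψ(f) = b, ψ(φ(c)) = ψ(b) = e, ψ(φ(d)) = ψ(h) = i, ψ(φ(e)) = ψ(a) = h, ψ(φ(f)) = ψ(d) = f, ψ(φ(g)) = ψ(c) = c, ψ(φ(h)) = ψ(g) = d, ψ(φ(i)) = ψ(e) = g.
Hence φψ = [a b e i h f c d g].

a b e i h f c d g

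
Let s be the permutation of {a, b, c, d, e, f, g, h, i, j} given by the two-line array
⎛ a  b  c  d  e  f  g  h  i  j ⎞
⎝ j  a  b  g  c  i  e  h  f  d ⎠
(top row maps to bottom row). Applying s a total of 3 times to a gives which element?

g

Tracing a → j → … returns to a after 7 steps, so a lies in a 7-cycle (a, j, d, g, e, c, b).
Advancing 3 steps from a: a → j → d → g.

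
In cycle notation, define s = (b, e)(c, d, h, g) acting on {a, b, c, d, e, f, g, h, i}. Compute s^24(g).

g lies in the 4-cycle (c, d, h, g).
On a 4-cycle, s^4 is the identity, so s^24 = s^0 there (24 ≡ 0 mod 4).
So s^24(g) = g.

g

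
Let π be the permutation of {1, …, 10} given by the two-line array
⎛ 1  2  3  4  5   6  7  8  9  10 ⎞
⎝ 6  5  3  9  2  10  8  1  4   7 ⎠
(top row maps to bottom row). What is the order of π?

10

The disjoint-cycle form of π has cycle lengths 5, 2, 2, 1.
Since disjoint cycles commute, ord(π) = lcm(5, 2, 2) = 10.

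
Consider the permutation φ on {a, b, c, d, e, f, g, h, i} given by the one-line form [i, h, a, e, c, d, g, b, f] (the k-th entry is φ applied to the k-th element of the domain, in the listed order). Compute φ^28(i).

c

Tracing i → f → … returns to i after 6 steps, so i lies in a 6-cycle (a, i, f, d, e, c).
Since the cycle has length 6, φ^28 acts on it the same as φ^4 (28 mod 6 = 4).
Advancing 4 steps from i: i → f → d → e → c.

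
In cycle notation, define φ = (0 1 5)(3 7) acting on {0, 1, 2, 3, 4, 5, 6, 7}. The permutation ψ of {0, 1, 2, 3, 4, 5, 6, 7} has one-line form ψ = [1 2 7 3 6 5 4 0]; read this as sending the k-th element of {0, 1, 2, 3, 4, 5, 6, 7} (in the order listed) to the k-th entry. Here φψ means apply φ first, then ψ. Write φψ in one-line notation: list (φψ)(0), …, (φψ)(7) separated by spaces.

2 5 7 0 6 1 4 3

For each element, apply φ then ψ: 0 → 1 → 2; 1 → 5 → 5; 2 → 2 → 7; 3 → 7 → 0; 4 → 4 → 6; 5 → 0 → 1; 6 → 6 → 4; 7 → 3 → 3.
So φψ in one-line form is 2 5 7 0 6 1 4 3.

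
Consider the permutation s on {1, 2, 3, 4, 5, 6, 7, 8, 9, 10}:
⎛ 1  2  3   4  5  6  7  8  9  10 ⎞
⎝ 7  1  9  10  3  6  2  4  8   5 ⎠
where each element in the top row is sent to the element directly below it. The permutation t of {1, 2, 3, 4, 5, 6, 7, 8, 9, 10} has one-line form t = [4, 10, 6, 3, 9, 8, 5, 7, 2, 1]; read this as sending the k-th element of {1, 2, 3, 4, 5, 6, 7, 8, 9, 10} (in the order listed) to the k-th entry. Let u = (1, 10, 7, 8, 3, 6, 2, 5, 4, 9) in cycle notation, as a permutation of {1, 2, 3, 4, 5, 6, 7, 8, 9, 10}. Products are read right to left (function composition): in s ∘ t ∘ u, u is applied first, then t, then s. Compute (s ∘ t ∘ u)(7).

Apply the permutations in order: u(7) = 8, then t(8) = 7, then s(7) = 2. So (s ∘ t ∘ u)(7) = 2.

2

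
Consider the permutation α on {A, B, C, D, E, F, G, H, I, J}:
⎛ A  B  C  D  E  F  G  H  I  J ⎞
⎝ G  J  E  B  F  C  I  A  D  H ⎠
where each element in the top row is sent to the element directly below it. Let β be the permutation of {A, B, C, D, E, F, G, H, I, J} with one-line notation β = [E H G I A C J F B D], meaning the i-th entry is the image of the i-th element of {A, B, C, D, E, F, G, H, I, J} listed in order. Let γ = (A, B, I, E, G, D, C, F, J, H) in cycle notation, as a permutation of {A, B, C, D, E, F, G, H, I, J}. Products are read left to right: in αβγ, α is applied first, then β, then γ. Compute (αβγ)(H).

G

Chase H: α(H) = A; β(A) = E; γ(E) = G. Hence (αβγ)(H) = G.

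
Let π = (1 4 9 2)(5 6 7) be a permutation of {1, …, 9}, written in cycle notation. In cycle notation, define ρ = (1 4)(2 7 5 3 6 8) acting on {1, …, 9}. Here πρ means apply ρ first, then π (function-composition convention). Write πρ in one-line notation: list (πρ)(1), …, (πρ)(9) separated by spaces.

9 5 7 4 3 8 6 1 2

For each element, apply ρ then π: 1 → 4 → 9; 2 → 7 → 5; 3 → 6 → 7; 4 → 1 → 4; 5 → 3 → 3; 6 → 8 → 8; 7 → 5 → 6; 8 → 2 → 1; 9 → 9 → 2.
Collecting the images, πρ = [9 5 7 4 3 8 6 1 2].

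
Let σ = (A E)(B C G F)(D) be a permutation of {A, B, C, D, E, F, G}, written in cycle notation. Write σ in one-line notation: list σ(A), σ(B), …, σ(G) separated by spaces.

E C G D A B F

Each element maps to the next entry in its cycle (wrapping to the front): A↦E, B↦C, C↦G, D↦D, E↦A, F↦B, G↦F.
Listing these in domain order gives E C G D A B F.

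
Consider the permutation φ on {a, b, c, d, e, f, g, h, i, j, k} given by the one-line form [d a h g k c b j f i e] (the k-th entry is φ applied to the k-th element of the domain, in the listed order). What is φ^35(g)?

d

Tracing g → b → … returns to g after 4 steps, so g lies in a 4-cycle (a, d, g, b).
Powers repeat with period 4 on this cycle, and 35 mod 4 = 3, so φ^35(g) = φ^3(g).
Advancing 3 steps from g: g → b → a → d.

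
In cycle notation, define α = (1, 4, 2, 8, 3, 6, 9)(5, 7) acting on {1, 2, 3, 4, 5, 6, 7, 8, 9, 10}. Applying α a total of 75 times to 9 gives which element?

9 lies in the 7-cycle (1, 4, 2, 8, 3, 6, 9).
Since the cycle has length 7, α^75 acts on it the same as α^5 (75 mod 7 = 5).
Advancing 5 steps from 9: 9 → 1 → 4 → 2 → 8 → 3.

3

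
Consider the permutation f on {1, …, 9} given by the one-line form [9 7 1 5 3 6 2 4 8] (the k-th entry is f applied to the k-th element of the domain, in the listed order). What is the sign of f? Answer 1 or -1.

In disjoint-cycle form the cycle lengths are 6, 2, 1.
A cycle is odd iff its length is even; f has 2 even-length cycles, so sgn(f) = (−1)^2 and f is even.

1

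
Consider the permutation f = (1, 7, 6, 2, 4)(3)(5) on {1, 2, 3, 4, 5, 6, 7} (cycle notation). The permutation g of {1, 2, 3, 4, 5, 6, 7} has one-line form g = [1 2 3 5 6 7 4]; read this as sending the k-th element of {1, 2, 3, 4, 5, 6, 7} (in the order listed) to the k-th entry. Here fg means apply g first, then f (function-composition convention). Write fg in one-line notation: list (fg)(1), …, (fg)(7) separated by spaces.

For each element, apply g then f: 1 → 1 → 7; 2 → 2 → 4; 3 → 3 → 3; 4 → 5 → 5; 5 → 6 → 2; 6 → 7 → 6; 7 → 4 → 1.
So fg in one-line form is 7 4 3 5 2 6 1.

7 4 3 5 2 6 1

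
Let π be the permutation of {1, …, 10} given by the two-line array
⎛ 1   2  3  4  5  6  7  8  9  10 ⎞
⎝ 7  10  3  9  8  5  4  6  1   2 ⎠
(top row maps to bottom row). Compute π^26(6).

8

Tracing 6 → 5 → … returns to 6 after 3 steps, so 6 lies in a 3-cycle (5, 8, 6).
Powers repeat with period 3 on this cycle, and 26 mod 3 = 2, so π^26(6) = π^2(6).
Stepping 2 places around the cycle: 6 → 5 → 8.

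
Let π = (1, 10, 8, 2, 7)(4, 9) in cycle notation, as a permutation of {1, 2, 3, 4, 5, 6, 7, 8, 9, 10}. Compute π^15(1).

1 lies in the 5-cycle (1, 10, 8, 2, 7).
Since the cycle has length 5, π^15 acts on it the same as π^0 (15 mod 5 = 0).
So π^15(1) = 1.

1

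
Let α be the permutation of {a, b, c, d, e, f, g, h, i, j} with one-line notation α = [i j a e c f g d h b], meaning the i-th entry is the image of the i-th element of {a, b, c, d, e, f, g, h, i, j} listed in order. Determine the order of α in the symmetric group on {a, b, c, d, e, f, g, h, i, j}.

6

Decomposing into disjoint cycles gives cycle lengths 6, 2, 1, 1.
The order of α is the least common multiple of its cycle lengths: lcm(6, 2) = 6.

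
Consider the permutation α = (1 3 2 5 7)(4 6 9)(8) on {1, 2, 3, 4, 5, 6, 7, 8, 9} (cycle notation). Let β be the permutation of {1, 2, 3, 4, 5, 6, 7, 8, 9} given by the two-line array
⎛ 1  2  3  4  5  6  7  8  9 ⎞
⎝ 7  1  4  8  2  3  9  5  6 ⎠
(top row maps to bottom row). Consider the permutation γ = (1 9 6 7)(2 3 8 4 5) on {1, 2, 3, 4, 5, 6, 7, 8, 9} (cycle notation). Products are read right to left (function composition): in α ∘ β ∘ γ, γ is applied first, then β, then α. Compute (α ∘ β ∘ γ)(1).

9

Chase 1: γ(1) = 9; β(9) = 6; α(6) = 9. Hence (α ∘ β ∘ γ)(1) = 9.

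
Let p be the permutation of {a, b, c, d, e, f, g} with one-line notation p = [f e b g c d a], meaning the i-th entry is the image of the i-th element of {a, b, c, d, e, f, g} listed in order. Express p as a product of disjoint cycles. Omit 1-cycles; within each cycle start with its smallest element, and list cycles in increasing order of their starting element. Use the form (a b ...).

(a f d g)(b e c)

Iterating p from a gives a → f → d → g → a; that is the 4-cycle (a f d g).
Repeating from the next unused element and collecting all non-trivial cycles gives (a f d g)(b e c).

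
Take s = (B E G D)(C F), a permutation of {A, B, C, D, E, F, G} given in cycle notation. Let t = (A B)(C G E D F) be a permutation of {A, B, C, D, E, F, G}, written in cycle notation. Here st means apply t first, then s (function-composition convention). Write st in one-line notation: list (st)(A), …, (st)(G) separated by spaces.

(st)(x) = s(t(x)). Computing each image: s(t(A)) = s(B) = E, s(t(B)) = s(A) = A, s(t(C)) = s(G) = D, s(t(D)) = s(F) = C, s(t(E)) = s(D) = B, s(t(F)) = s(C) = F, s(t(G)) = s(E) = G.
Hence st = [E A D C B F G].

E A D C B F G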